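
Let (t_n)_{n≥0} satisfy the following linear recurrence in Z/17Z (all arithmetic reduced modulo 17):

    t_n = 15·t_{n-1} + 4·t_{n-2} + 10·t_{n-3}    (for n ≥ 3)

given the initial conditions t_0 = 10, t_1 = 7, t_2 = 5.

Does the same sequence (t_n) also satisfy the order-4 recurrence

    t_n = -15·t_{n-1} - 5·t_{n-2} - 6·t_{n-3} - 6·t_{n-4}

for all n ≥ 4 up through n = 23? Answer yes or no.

yes

Terms t_0..t_23: 10, 7, 5, 16, 7, 15, 5, 1, 15, 7, 5, 15, 9, 7, 2, 12, 3, 11, 8, 7, 9, 5, 11, 3
n=4: candidate gives 7, actual t_4 = 7 ✓
n=5: candidate gives 15, actual t_5 = 15 ✓
n=6: candidate gives 5, actual t_6 = 5 ✓
n=7: candidate gives 1, actual t_7 = 1 ✓
n=8: candidate gives 15, actual t_8 = 15 ✓
n=9: candidate gives 7, actual t_9 = 7 ✓
n=10: candidate gives 5, actual t_10 = 5 ✓
n=11: candidate gives 15, actual t_11 = 15 ✓
n=12: candidate gives 9, actual t_12 = 9 ✓
n=13: candidate gives 7, actual t_13 = 7 ✓
n=14: candidate gives 2, actual t_14 = 2 ✓
n=15: candidate gives 12, actual t_15 = 12 ✓
n=16: candidate gives 3, actual t_16 = 3 ✓
n=17: candidate gives 11, actual t_17 = 11 ✓
n=18: candidate gives 8, actual t_18 = 8 ✓
n=19: candidate gives 7, actual t_19 = 7 ✓
n=20: candidate gives 9, actual t_20 = 9 ✓
n=21: candidate gives 5, actual t_21 = 5 ✓
n=22: candidate gives 11, actual t_22 = 11 ✓
n=23: candidate gives 3, actual t_23 = 3 ✓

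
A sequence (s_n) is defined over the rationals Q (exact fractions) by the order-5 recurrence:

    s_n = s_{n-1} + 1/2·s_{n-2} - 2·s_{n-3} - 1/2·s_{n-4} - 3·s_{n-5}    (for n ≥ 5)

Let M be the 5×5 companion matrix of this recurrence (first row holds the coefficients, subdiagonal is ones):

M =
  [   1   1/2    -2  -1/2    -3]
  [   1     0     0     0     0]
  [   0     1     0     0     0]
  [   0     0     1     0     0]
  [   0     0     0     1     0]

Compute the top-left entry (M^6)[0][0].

-103/8

(M^6)[0][0] is the top entry after applying M 6 times to the unit state (1, 0, 0, 0, 0). Equivalently it is h_{10} for the auxiliary sequence (h_n) obeying the same recurrence with h_4 = 1 and h_i = 0 for 0 ≤ i < 4:
h_5 = 1·1 + 1/2·0 + -2·0 + -1/2·0 + -3·0 = 1
h_6 = 1·1 + 1/2·1 + -2·0 + -1/2·0 + -3·0 = 3/2
h_7 = 1·3/2 + 1/2·1 + -2·1 + -1/2·0 + -3·0 = 0
h_8 = 1·0 + 1/2·3/2 + -2·1 + -1/2·1 + -3·0 = -7/4
h_9 = 1·-7/4 + 1/2·0 + -2·3/2 + -1/2·1 + -3·1 = -33/4
h_10 = 1·-33/4 + 1/2·-7/4 + -2·0 + -1/2·3/2 + -3·1 = -103/8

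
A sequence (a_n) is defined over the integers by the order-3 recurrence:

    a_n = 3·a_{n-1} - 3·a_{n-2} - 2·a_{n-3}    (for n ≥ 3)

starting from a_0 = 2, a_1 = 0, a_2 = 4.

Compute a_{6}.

-40

a_3 = 3·4 + -3·0 + -2·2 = 8
a_4 = 3·8 + -3·4 + -2·0 = 12
a_5 = 3·12 + -3·8 + -2·4 = 4
a_6 = 3·4 + -3·12 + -2·8 = -40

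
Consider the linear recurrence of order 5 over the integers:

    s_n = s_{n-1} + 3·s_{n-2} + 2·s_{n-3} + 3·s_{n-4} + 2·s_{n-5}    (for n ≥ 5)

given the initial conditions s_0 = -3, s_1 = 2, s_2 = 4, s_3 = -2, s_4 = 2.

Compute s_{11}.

s_5 = 1·2 + 3·-2 + 2·4 + 3·2 + 2·-3 = 4
s_6 = 1·4 + 3·2 + 2·-2 + 3·4 + 2·2 = 22
s_7 = 1·22 + 3·4 + 2·2 + 3·-2 + 2·4 = 40
s_8 = 1·40 + 3·22 + 2·4 + 3·2 + 2·-2 = 116
s_9 = 1·116 + 3·40 + 2·22 + 3·4 + 2·2 = 296
s_10 = 1·296 + 3·116 + 2·40 + 3·22 + 2·4 = 798
s_11 = 1·798 + 3·296 + 2·116 + 3·40 + 2·22 = 2082

2082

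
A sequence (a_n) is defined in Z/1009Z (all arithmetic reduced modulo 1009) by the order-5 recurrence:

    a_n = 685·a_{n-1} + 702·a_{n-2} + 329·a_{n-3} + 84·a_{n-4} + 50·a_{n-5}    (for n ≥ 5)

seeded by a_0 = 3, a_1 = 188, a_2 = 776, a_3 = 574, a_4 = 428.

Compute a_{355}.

a_5 = 685·428 + 702·574 + 329·776 + 84·188 + 50·3 = 752
a_6 = 685·752 + 702·428 + 329·574 + 84·776 + 50·188 = 385
a_7 = 685·385 + 702·752 + 329·428 + 84·574 + 50·776 = 367
a_8 = 685·367 + 702·385 + 329·752 + 84·428 + 50·574 = 291
a_9 = 685·291 + 702·367 + 329·385 + 84·752 + 50·428 = 244
a_10 = 685·244 + 702·291 + 329·367 + 84·385 + 50·752 = 92
Continuing the recurrence:
  a_11 = 741;  a_12 = 38;  a_13 = 72;  a_14 = 689;  a_15 = 491;  a_16 = 59
  a_17 = 200;  a_18 = 860;  a_19 = 252;  a_20 = 879;  a_21 = 61;  a_22 = 647
  a_23 = 897;  a_24 = 668;  a_25 = 178;  a_26 = 971;  a_27 = 598;  a_28 = 645
  a_29 = 470;  a_30 = 478;  a_31 = 726;  a_32 = 18;  a_33 = 278;  a_34 = 63
  a_35 = 183;  a_36 = 191;  a_37 = 571;  a_38 = 225;  a_39 = 658;  a_40 = 407
  a_41 = 474;  a_42 = 542;  a_43 = 379;  a_44 = 438;  a_45 = 399;  a_46 = 807
  a_47 = 697;  a_48 = 1001;  a_49 = 560;  a_50 = 843;  a_51 = 328;  a_52 = 659
  a_53 = 694;  a_54 = 526;  a_55 = 904;  a_56 = 81;  a_57 = 888;  a_58 = 154
  a_59 = 101;  a_60 = 805;  a_61 = 939;  a_62 = 307;  a_63 = 242;  a_64 = 81
  a_65 = 529;  a_66 = 489;  a_67 = 801;  a_68 = 233;  a_69 = 976;  a_70 = 813
  a_71 = 875;  a_72 = 1003;  a_73 = 593;  a_74 = 769;  a_75 = 822;  a_76 = 290
  a_77 = 595;  a_78 = 136;  a_79 = 395;  a_80 = 673;  a_81 = 968;  a_82 = 0
  a_83 = 545;  a_84 = 230;  a_85 = 261;  a_86 = 892;  a_87 = 529;  a_88 = 998
  a_89 = 559;  a_90 = 533;  a_91 = 425;  a_92 = 934;  a_93 = 562;  a_94 = 7
  a_95 = 97;  a_96 = 795;  a_97 = 562;  a_98 = 715;  a_99 = 56;  a_100 = 717
  a_101 = 45;  a_102 = 28;  a_103 = 201;  a_104 = 77;  a_105 = 529;  a_106 = 812
  a_107 = 537;  a_108 = 366;  a_109 = 712;  a_110 = 929;  a_111 = 341;  a_112 = 82
  a_113 = 244;  a_114 = 515;  a_115 = 555;  a_116 = 377;  a_117 = 380;  a_118 = 205
  a_119 = 206;  a_120 = 273;  a_121 = 827;  a_122 = 449;  a_123 = 526;  a_124 = 75
  a_125 = 661;  a_126 = 805;  a_127 = 892;  a_128 = 482;  a_129 = 52;  a_130 = 273
  a_131 = 837;  a_132 = 456;  a_133 = 138;  a_134 = 166;  a_135 = 608;  a_136 = 700
  a_137 = 448;  a_138 = 66;  a_139 = 591;  a_140 = 630;  a_141 = 390;  a_142 = 486
  a_143 = 173;  a_144 = 481;  a_145 = 64;  a_146 = 297;  a_147 = 485;  a_148 = 384
  a_149 = 133;  a_150 = 499;  a_151 = 608;  a_152 = 310;  a_153 = 275;  a_154 = 761
  a_155 = 391;  a_156 = 512;  a_157 = 17;  a_158 = 234;  a_159 = 903;  a_160 = 387
  a_161 = 69;  a_162 = 862;  a_163 = 169;  a_164 = 931;  a_165 = 622;  a_166 = 291
  a_167 = 664;  a_168 = 945;  a_169 = 326;  a_170 = 350;  a_171 = 255;  a_172 = 503
  a_173 = 995;  a_174 = 899;  a_175 = 167;  a_176 = 797;  a_177 = 158;  a_178 = 373
  a_179 = 483;  a_180 = 564;  a_181 = 208;  a_182 = 986;  a_183 = 700;  a_184 = 939
  a_185 = 262;  a_186 = 813;  a_187 = 537;  a_188 = 493;  a_189 = 745;  a_190 = 540
  a_191 = 675;  a_192 = 526;  a_193 = 249;  a_194 = 978;  a_195 = 663;  a_196 = 974
  a_197 = 202;  a_198 = 731;  a_199 = 55;  a_200 = 736;  a_201 = 368;  a_202 = 701
  a_203 = 727;  a_204 = 258;  a_205 = 641;  a_206 = 316;  a_207 = 891;  a_208 = 259
  a_209 = 929;  a_210 = 485;  a_211 = 897;  a_212 = 27;  a_213 = 730;  a_214 = 270
  a_215 = 709;  a_216 = 916;  a_217 = 293;  a_218 = 44;  a_219 = 810;  a_220 = 446
  a_221 = 468;  a_222 = 318;  a_223 = 536;  a_224 = 1006;  a_225 = 636;  a_226 = 124
  a_227 = 75;  a_228 = 885;  a_229 = 231;  a_230 = 854;  a_231 = 448;  a_232 = 18
  a_233 = 461;  a_234 = 113;  a_235 = 943;  a_236 = 834;  a_237 = 395;  a_238 = 140
  a_239 = 913;  a_240 = 188;  a_241 = 708;  a_242 = 383;  a_243 = 851;  a_244 = 960
  a_245 = 957;  a_246 = 58;  a_247 = 46;  a_248 = 724;  a_249 = 681;  a_250 = 292
  a_251 = 816;  a_252 = 740;  a_253 = 891;  a_254 = 870;  a_255 = 230;  a_256 = 3
  a_257 = 585;  a_258 = 821;  a_259 = 619;  a_260 = 837;  a_261 = 447;  a_262 = 978
  a_263 = 83;  a_264 = 894;  a_265 = 258;  a_266 = 784;  a_267 = 632;  a_268 = 183
  a_269 = 362;  a_270 = 207;  a_271 = 527;  a_272 = 385;  a_273 = 734;  a_274 = 174
  a_275 = 469;  a_276 = 965;  a_277 = 353;  a_278 = 826;  a_279 = 685;  a_280 = 402
  a_281 = 32;  a_282 = 24;  a_283 = 599;  a_284 = 200;  a_285 = 944;  a_286 = 925
  a_287 = 20;  a_288 = 277;  a_289 = 78;  a_290 = 989;  a_291 = 517;  a_292 = 561
  a_293 = 255;  a_294 = 204;  a_295 = 887;  a_296 = 581;  a_297 = 102;  a_298 = 313
  a_299 = 862;  a_300 = 556;  a_301 = 535;  a_302 = 219;  a_303 = 466;  a_304 = 179
  a_305 = 237;  a_306 = 125;  a_307 = 771;  a_308 = 669;  a_309 = 959;  a_310 = 52
  a_311 = 34;  a_312 = 866;  a_313 = 523;  a_314 = 511;  a_315 = 569;  a_316 = 124
  a_317 = 132;  a_318 = 882;  a_319 = 749;  a_320 = 696;  a_321 = 342;  a_322 = 611
  a_323 = 754;  a_324 = 557;  a_325 = 924;  a_326 = 492;  a_327 = 548;  a_328 = 357
  a_329 = 583;  a_330 = 608;  a_331 = 795;  a_332 = 705;  a_333 = 205;  a_334 = 400
  a_335 = 375;  a_336 = 817;  a_337 = 992;  a_338 = 616;  a_339 = 812;  a_340 = 897
  a_341 = 838;  a_342 = 194;  a_343 = 342;  a_344 = 313;  a_345 = 914;  a_346 = 467
  a_347 = 91;  a_348 = 724;  a_349 = 709;  a_350 = 898;  a_351 = 717;  a_352 = 505
  a_353 = 396
a_354 = 685·396 + 702·505 + 329·717 + 84·898 + 50·709 = 878
a_355 = 685·878 + 702·396 + 329·505 + 84·717 + 50·898 = 435

435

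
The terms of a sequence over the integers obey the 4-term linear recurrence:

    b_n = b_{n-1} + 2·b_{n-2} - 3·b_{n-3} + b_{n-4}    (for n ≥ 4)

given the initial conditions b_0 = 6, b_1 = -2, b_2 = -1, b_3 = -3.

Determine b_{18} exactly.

b_4 = 1·-3 + 2·-1 + -3·-2 + 1·6 = 7
b_5 = 1·7 + 2·-3 + -3·-1 + 1·-2 = 2
b_6 = 1·2 + 2·7 + -3·-3 + 1·-1 = 24
b_7 = 1·24 + 2·2 + -3·7 + 1·-3 = 4
b_8 = 1·4 + 2·24 + -3·2 + 1·7 = 53
b_9 = 1·53 + 2·4 + -3·24 + 1·2 = -9
b_10 = 1·-9 + 2·53 + -3·4 + 1·24 = 109
b_11 = 1·109 + 2·-9 + -3·53 + 1·4 = -64
b_12 = 1·-64 + 2·109 + -3·-9 + 1·53 = 234
b_13 = 1·234 + 2·-64 + -3·109 + 1·-9 = -230
b_14 = 1·-230 + 2·234 + -3·-64 + 1·109 = 539
b_15 = 1·539 + 2·-230 + -3·234 + 1·-64 = -687
b_16 = 1·-687 + 2·539 + -3·-230 + 1·234 = 1315
b_17 = 1·1315 + 2·-687 + -3·539 + 1·-230 = -1906
b_18 = 1·-1906 + 2·1315 + -3·-687 + 1·539 = 3324

3324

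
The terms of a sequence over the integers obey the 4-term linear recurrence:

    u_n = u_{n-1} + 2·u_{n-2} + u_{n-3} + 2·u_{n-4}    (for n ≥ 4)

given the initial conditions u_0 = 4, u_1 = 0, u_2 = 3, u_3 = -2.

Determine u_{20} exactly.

u_4 = 1·-2 + 2·3 + 1·0 + 2·4 = 12
u_5 = 1·12 + 2·-2 + 1·3 + 2·0 = 11
u_6 = 1·11 + 2·12 + 1·-2 + 2·3 = 39
u_7 = 1·39 + 2·11 + 1·12 + 2·-2 = 69
u_8 = 1·69 + 2·39 + 1·11 + 2·12 = 182
u_9 = 1·182 + 2·69 + 1·39 + 2·11 = 381
u_10 = 1·381 + 2·182 + 1·69 + 2·39 = 892
u_11 = 1·892 + 2·381 + 1·182 + 2·69 = 1974
u_12 = 1·1974 + 2·892 + 1·381 + 2·182 = 4503
u_13 = 1·4503 + 2·1974 + 1·892 + 2·381 = 10105
u_14 = 1·10105 + 2·4503 + 1·1974 + 2·892 = 22869
u_15 = 1·22869 + 2·10105 + 1·4503 + 2·1974 = 51530
u_16 = 1·51530 + 2·22869 + 1·10105 + 2·4503 = 116379
u_17 = 1·116379 + 2·51530 + 1·22869 + 2·10105 = 262518
u_18 = 1·262518 + 2·116379 + 1·51530 + 2·22869 = 592544
u_19 = 1·592544 + 2·262518 + 1·116379 + 2·51530 = 1337019
u_20 = 1·1337019 + 2·592544 + 1·262518 + 2·116379 = 3017383

3017383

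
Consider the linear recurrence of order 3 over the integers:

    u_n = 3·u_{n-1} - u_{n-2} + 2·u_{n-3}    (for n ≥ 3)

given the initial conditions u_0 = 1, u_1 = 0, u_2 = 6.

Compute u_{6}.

u_3 = 3·6 + -1·0 + 2·1 = 20
u_4 = 3·20 + -1·6 + 2·0 = 54
u_5 = 3·54 + -1·20 + 2·6 = 154
u_6 = 3·154 + -1·54 + 2·20 = 448

448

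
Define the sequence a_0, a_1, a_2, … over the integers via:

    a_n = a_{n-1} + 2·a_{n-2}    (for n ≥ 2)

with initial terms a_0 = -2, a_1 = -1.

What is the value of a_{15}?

-32767

a_2 = 1·-1 + 2·-2 = -5
a_3 = 1·-5 + 2·-1 = -7
a_4 = 1·-7 + 2·-5 = -17
a_5 = 1·-17 + 2·-7 = -31
a_6 = 1·-31 + 2·-17 = -65
a_7 = 1·-65 + 2·-31 = -127
a_8 = 1·-127 + 2·-65 = -257
a_9 = 1·-257 + 2·-127 = -511
a_10 = 1·-511 + 2·-257 = -1025
a_11 = 1·-1025 + 2·-511 = -2047
a_12 = 1·-2047 + 2·-1025 = -4097
a_13 = 1·-4097 + 2·-2047 = -8191
a_14 = 1·-8191 + 2·-4097 = -16385
a_15 = 1·-16385 + 2·-8191 = -32767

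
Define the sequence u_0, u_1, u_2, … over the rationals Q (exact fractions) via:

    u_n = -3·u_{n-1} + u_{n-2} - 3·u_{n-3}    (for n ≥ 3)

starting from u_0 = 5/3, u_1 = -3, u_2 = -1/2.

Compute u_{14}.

15082925/2

u_3 = -3·-1/2 + 1·-3 + -3·5/3 = -13/2
u_4 = -3·-13/2 + 1·-1/2 + -3·-3 = 28
u_5 = -3·28 + 1·-13/2 + -3·-1/2 = -89
u_6 = -3·-89 + 1·28 + -3·-13/2 = 629/2
u_7 = -3·629/2 + 1·-89 + -3·28 = -2233/2
u_8 = -3·-2233/2 + 1·629/2 + -3·-89 = 3931
u_9 = -3·3931 + 1·-2233/2 + -3·629/2 = -13853
u_10 = -3·-13853 + 1·3931 + -3·-2233/2 = 97679/2
u_11 = -3·97679/2 + 1·-13853 + -3·3931 = -344329/2
u_12 = -3·-344329/2 + 1·97679/2 + -3·-13853 = 606892
u_13 = -3·606892 + 1·-344329/2 + -3·97679/2 = -2139359
u_14 = -3·-2139359 + 1·606892 + -3·-344329/2 = 15082925/2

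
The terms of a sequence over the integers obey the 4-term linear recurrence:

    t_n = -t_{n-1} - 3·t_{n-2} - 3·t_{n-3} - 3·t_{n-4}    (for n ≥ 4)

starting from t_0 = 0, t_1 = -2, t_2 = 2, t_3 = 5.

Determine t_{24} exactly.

t_4 = -1·5 + -3·2 + -3·-2 + -3·0 = -5
t_5 = -1·-5 + -3·5 + -3·2 + -3·-2 = -10
t_6 = -1·-10 + -3·-5 + -3·5 + -3·2 = 4
t_7 = -1·4 + -3·-10 + -3·-5 + -3·5 = 26
t_8 = -1·26 + -3·4 + -3·-10 + -3·-5 = 7
t_9 = -1·7 + -3·26 + -3·4 + -3·-10 = -67
t_10 = -1·-67 + -3·7 + -3·26 + -3·4 = -44
t_11 = -1·-44 + -3·-67 + -3·7 + -3·26 = 146
t_12 = -1·146 + -3·-44 + -3·-67 + -3·7 = 166
t_13 = -1·166 + -3·146 + -3·-44 + -3·-67 = -271
t_14 = -1·-271 + -3·166 + -3·146 + -3·-44 = -533
t_15 = -1·-533 + -3·-271 + -3·166 + -3·146 = 410
t_16 = -1·410 + -3·-533 + -3·-271 + -3·166 = 1504
t_17 = -1·1504 + -3·410 + -3·-533 + -3·-271 = -322
t_18 = -1·-322 + -3·1504 + -3·410 + -3·-533 = -3821
t_19 = -1·-3821 + -3·-322 + -3·1504 + -3·410 = -955
t_20 = -1·-955 + -3·-3821 + -3·-322 + -3·1504 = 8872
t_21 = -1·8872 + -3·-955 + -3·-3821 + -3·-322 = 6422
t_22 = -1·6422 + -3·8872 + -3·-955 + -3·-3821 = -18710
t_23 = -1·-18710 + -3·6422 + -3·8872 + -3·-955 = -24307
t_24 = -1·-24307 + -3·-18710 + -3·6422 + -3·8872 = 34555

34555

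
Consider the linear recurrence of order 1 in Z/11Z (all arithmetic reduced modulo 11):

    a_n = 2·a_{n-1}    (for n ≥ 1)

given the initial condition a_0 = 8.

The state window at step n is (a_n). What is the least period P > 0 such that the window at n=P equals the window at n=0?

10

n=0: window = (8)
n=1: window = (5)
n=2: window = (10)
n=3: window = (9)
n=4: window = (7)
n=5: window = (3)
n=6: window = (6)
n=7: window = (1)
n=8: window = (2)
n=9: window = (4)
n=10: window = (8)
window at n=10 equals window at n=0 → period = 10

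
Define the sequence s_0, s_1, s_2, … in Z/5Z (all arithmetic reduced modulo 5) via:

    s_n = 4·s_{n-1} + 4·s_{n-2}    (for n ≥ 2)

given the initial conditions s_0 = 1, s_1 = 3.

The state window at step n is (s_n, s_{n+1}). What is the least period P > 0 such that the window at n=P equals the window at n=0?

n=0: window = (1, 3)
n=1: window = (3, 1)
n=2: window = (1, 1)
n=3: window = (1, 3)
window at n=3 equals window at n=0 → period = 3

3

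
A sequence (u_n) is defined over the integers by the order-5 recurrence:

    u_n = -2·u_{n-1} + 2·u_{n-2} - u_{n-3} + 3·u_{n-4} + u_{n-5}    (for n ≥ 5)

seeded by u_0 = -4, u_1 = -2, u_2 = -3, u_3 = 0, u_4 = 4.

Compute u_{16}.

1367405

u_5 = -2·4 + 2·0 + -1·-3 + 3·-2 + 1·-4 = -15
u_6 = -2·-15 + 2·4 + -1·0 + 3·-3 + 1·-2 = 27
u_7 = -2·27 + 2·-15 + -1·4 + 3·0 + 1·-3 = -91
u_8 = -2·-91 + 2·27 + -1·-15 + 3·4 + 1·0 = 263
u_9 = -2·263 + 2·-91 + -1·27 + 3·-15 + 1·4 = -776
u_10 = -2·-776 + 2·263 + -1·-91 + 3·27 + 1·-15 = 2235
u_11 = -2·2235 + 2·-776 + -1·263 + 3·-91 + 1·27 = -6531
u_12 = -2·-6531 + 2·2235 + -1·-776 + 3·263 + 1·-91 = 19006
u_13 = -2·19006 + 2·-6531 + -1·2235 + 3·-776 + 1·263 = -55374
u_14 = -2·-55374 + 2·19006 + -1·-6531 + 3·2235 + 1·-776 = 161220
u_15 = -2·161220 + 2·-55374 + -1·19006 + 3·-6531 + 1·2235 = -469552
u_16 = -2·-469552 + 2·161220 + -1·-55374 + 3·19006 + 1·-6531 = 1367405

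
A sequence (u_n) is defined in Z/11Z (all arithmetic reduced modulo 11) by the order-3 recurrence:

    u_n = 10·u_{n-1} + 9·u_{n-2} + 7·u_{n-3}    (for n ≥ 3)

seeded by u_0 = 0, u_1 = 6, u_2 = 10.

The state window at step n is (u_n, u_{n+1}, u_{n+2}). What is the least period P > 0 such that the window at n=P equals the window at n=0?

190

n=0: window = (0, 6, 10)
n=1: window = (6, 10, 0)
n=2: window = (10, 0, 0)
n=3: window = (0, 0, 4)
n=4: window = (0, 4, 7)
n=5: window = (4, 7, 7)
n=6: window = (7, 7, 7)
n=7: window = (7, 7, 6)
n=8: window = (7, 6, 7)
n=9: window = (6, 7, 8)
n=10: window = (7, 8, 9)
n=11: window = (8, 9, 2)
n=12: window = (9, 2, 3)
n=13: window = (2, 3, 1)
n=14: window = (3, 1, 7)
n=15: window = (1, 7, 1)
n=16: window = (7, 1, 3)
n=17: window = (1, 3, 0)
n=18: window = (3, 0, 1)
n=19: window = (0, 1, 9)
n=20: window = (1, 9, 0)
n=21: window = (9, 0, 0)
n=22: window = (0, 0, 8)
n=23: window = (0, 8, 3)
n=24: window = (8, 3, 3)
n=25: window = (3, 3, 3)
n=26: window = (3, 3, 1)
n=27: window = (3, 1, 3)
n=28: window = (1, 3, 5)
n=29: window = (3, 5, 7)
n=30: window = (5, 7, 4)
n=31: window = (7, 4, 6)
n=32: window = (4, 6, 2)
n=33: window = (6, 2, 3)
n=34: window = (2, 3, 2)
n=35: window = (3, 2, 6)
n=36: window = (2, 6, 0)
n=37: window = (6, 0, 2)
n=38: window = (0, 2, 7)
n=39: window = (2, 7, 0)
n=40: window = (7, 0, 0)
…
n=188: window = (6, 7, 0)
n=189: window = (7, 0, 6)
n=190: window = (0, 6, 10)
window at n=190 equals window at n=0 → period = 190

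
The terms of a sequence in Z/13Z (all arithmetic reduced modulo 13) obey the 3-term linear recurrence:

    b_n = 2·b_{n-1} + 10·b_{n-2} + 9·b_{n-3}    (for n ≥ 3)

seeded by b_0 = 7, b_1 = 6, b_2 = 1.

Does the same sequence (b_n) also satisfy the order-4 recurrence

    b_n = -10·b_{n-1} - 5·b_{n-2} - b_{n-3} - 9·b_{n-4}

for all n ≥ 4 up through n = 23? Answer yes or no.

yes

Terms b_0..b_23: 7, 6, 1, 8, 2, 2, 5, 9, 8, 8, 8, 12, 7, 11, 5, 1, 8, 6, 10, 9, 3, 4, 2, 6
n=4: candidate gives 2, actual b_4 = 2 ✓
n=5: candidate gives 2, actual b_5 = 2 ✓
n=6: candidate gives 5, actual b_6 = 5 ✓
n=7: candidate gives 9, actual b_7 = 9 ✓
n=8: candidate gives 8, actual b_8 = 8 ✓
n=9: candidate gives 8, actual b_9 = 8 ✓
n=10: candidate gives 8, actual b_10 = 8 ✓
n=11: candidate gives 12, actual b_11 = 12 ✓
n=12: candidate gives 7, actual b_12 = 7 ✓
n=13: candidate gives 11, actual b_13 = 11 ✓
n=14: candidate gives 5, actual b_14 = 5 ✓
n=15: candidate gives 1, actual b_15 = 1 ✓
n=16: candidate gives 8, actual b_16 = 8 ✓
n=17: candidate gives 6, actual b_17 = 6 ✓
n=18: candidate gives 10, actual b_18 = 10 ✓
n=19: candidate gives 9, actual b_19 = 9 ✓
n=20: candidate gives 3, actual b_20 = 3 ✓
n=21: candidate gives 4, actual b_21 = 4 ✓
n=22: candidate gives 2, actual b_22 = 2 ✓
n=23: candidate gives 6, actual b_23 = 6 ✓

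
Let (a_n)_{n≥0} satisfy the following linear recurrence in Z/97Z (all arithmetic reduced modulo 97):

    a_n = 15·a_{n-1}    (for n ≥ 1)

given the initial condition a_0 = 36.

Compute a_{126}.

2

a_1 = 15·36 = 55
a_2 = 15·55 = 49
a_3 = 15·49 = 56
a_4 = 15·56 = 64
a_5 = 15·64 = 87
a_6 = 15·87 = 44
a_7 = 15·44 = 78
a_8 = 15·78 = 6
a_9 = 15·6 = 90
a_10 = 15·90 = 89
a_11 = 15·89 = 74
a_12 = 15·74 = 43
a_13 = 15·43 = 63
a_14 = 15·63 = 72
a_15 = 15·72 = 13
a_16 = 15·13 = 1
a_17 = 15·1 = 15
a_18 = 15·15 = 31
a_19 = 15·31 = 77
a_20 = 15·77 = 88
a_21 = 15·88 = 59
a_22 = 15·59 = 12
a_23 = 15·12 = 83
a_24 = 15·83 = 81
a_25 = 15·81 = 51
a_26 = 15·51 = 86
a_27 = 15·86 = 29
a_28 = 15·29 = 47
a_29 = 15·47 = 26
a_30 = 15·26 = 2
a_31 = 15·2 = 30
a_32 = 15·30 = 62
a_33 = 15·62 = 57
a_34 = 15·57 = 79
a_35 = 15·79 = 21
a_36 = 15·21 = 24
a_37 = 15·24 = 69
a_38 = 15·69 = 65
a_39 = 15·65 = 5
a_40 = 15·5 = 75
a_41 = 15·75 = 58
a_42 = 15·58 = 94
a_43 = 15·94 = 52
a_44 = 15·52 = 4
a_45 = 15·4 = 60
a_46 = 15·60 = 27
a_47 = 15·27 = 17
a_48 = 15·17 = 61
a_49 = 15·61 = 42
a_50 = 15·42 = 48
a_51 = 15·48 = 41
a_52 = 15·41 = 33
a_53 = 15·33 = 10
a_54 = 15·10 = 53
a_55 = 15·53 = 19
a_56 = 15·19 = 91
a_57 = 15·91 = 7
a_58 = 15·7 = 8
a_59 = 15·8 = 23
a_60 = 15·23 = 54
a_61 = 15·54 = 34
a_62 = 15·34 = 25
a_63 = 15·25 = 84
a_64 = 15·84 = 96
a_65 = 15·96 = 82
a_66 = 15·82 = 66
a_67 = 15·66 = 20
a_68 = 15·20 = 9
a_69 = 15·9 = 38
a_70 = 15·38 = 85
a_71 = 15·85 = 14
a_72 = 15·14 = 16
a_73 = 15·16 = 46
a_74 = 15·46 = 11
a_75 = 15·11 = 68
a_76 = 15·68 = 50
a_77 = 15·50 = 71
a_78 = 15·71 = 95
a_79 = 15·95 = 67
a_80 = 15·67 = 35
a_81 = 15·35 = 40
a_82 = 15·40 = 18
a_83 = 15·18 = 76
a_84 = 15·76 = 73
a_85 = 15·73 = 28
a_86 = 15·28 = 32
a_87 = 15·32 = 92
a_88 = 15·92 = 22
a_89 = 15·22 = 39
a_90 = 15·39 = 3
a_91 = 15·3 = 45
a_92 = 15·45 = 93
a_93 = 15·93 = 37
a_94 = 15·37 = 70
a_95 = 15·70 = 80
a_96 = 15·80 = 36
a_97 = 15·36 = 55
a_98 = 15·55 = 49
a_99 = 15·49 = 56
a_100 = 15·56 = 64
a_101 = 15·64 = 87
a_102 = 15·87 = 44
a_103 = 15·44 = 78
a_104 = 15·78 = 6
a_105 = 15·6 = 90
a_106 = 15·90 = 89
a_107 = 15·89 = 74
a_108 = 15·74 = 43
a_109 = 15·43 = 63
a_110 = 15·63 = 72
a_111 = 15·72 = 13
a_112 = 15·13 = 1
a_113 = 15·1 = 15
a_114 = 15·15 = 31
a_115 = 15·31 = 77
a_116 = 15·77 = 88
a_117 = 15·88 = 59
a_118 = 15·59 = 12
a_119 = 15·12 = 83
a_120 = 15·83 = 81
a_121 = 15·81 = 51
a_122 = 15·51 = 86
a_123 = 15·86 = 29
a_124 = 15·29 = 47
a_125 = 15·47 = 26
a_126 = 15·26 = 2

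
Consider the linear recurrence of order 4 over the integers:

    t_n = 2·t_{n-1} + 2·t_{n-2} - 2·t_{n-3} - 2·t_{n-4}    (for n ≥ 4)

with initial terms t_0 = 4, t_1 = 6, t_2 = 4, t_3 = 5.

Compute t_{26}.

-1506738688

t_4 = 2·5 + 2·4 + -2·6 + -2·4 = -2
t_5 = 2·-2 + 2·5 + -2·4 + -2·6 = -14
t_6 = 2·-14 + 2·-2 + -2·5 + -2·4 = -50
t_7 = 2·-50 + 2·-14 + -2·-2 + -2·5 = -134
t_8 = 2·-134 + 2·-50 + -2·-14 + -2·-2 = -336
t_9 = 2·-336 + 2·-134 + -2·-50 + -2·-14 = -812
t_10 = 2·-812 + 2·-336 + -2·-134 + -2·-50 = -1928
t_11 = 2·-1928 + 2·-812 + -2·-336 + -2·-134 = -4540
t_12 = 2·-4540 + 2·-1928 + -2·-812 + -2·-336 = -10640
t_13 = 2·-10640 + 2·-4540 + -2·-1928 + -2·-812 = -24880
t_14 = 2·-24880 + 2·-10640 + -2·-4540 + -2·-1928 = -58104
t_15 = 2·-58104 + 2·-24880 + -2·-10640 + -2·-4540 = -135608
t_16 = 2·-135608 + 2·-58104 + -2·-24880 + -2·-10640 = -316384
t_17 = 2·-316384 + 2·-135608 + -2·-58104 + -2·-24880 = -738016
t_18 = 2·-738016 + 2·-316384 + -2·-135608 + -2·-58104 = -1721376
t_19 = 2·-1721376 + 2·-738016 + -2·-316384 + -2·-135608 = -4014800
t_20 = 2·-4014800 + 2·-1721376 + -2·-738016 + -2·-316384 = -9363552
t_21 = 2·-9363552 + 2·-4014800 + -2·-1721376 + -2·-738016 = -21837920
t_22 = 2·-21837920 + 2·-9363552 + -2·-4014800 + -2·-1721376 = -50930592
t_23 = 2·-50930592 + 2·-21837920 + -2·-9363552 + -2·-4014800 = -118780320
t_24 = 2·-118780320 + 2·-50930592 + -2·-21837920 + -2·-9363552 = -277018880
t_25 = 2·-277018880 + 2·-118780320 + -2·-50930592 + -2·-21837920 = -646061376
t_26 = 2·-646061376 + 2·-277018880 + -2·-118780320 + -2·-50930592 = -1506738688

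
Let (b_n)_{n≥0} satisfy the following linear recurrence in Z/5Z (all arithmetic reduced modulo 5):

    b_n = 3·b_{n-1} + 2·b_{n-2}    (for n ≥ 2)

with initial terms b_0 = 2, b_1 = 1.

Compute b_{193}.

1

b_2 = 3·1 + 2·2 = 2
b_3 = 3·2 + 2·1 = 3
b_4 = 3·3 + 2·2 = 3
b_5 = 3·3 + 2·3 = 0
b_6 = 3·0 + 2·3 = 1
b_7 = 3·1 + 2·0 = 3
b_8 = 3·3 + 2·1 = 1
b_9 = 3·1 + 2·3 = 4
b_10 = 3·4 + 2·1 = 4
b_11 = 3·4 + 2·4 = 0
b_12 = 3·0 + 2·4 = 3
b_13 = 3·3 + 2·0 = 4
b_14 = 3·4 + 2·3 = 3
b_15 = 3·3 + 2·4 = 2
b_16 = 3·2 + 2·3 = 2
b_17 = 3·2 + 2·2 = 0
b_18 = 3·0 + 2·2 = 4
b_19 = 3·4 + 2·0 = 2
b_20 = 3·2 + 2·4 = 4
b_21 = 3·4 + 2·2 = 1
b_22 = 3·1 + 2·4 = 1
b_23 = 3·1 + 2·1 = 0
b_24 = 3·0 + 2·1 = 2
b_25 = 3·2 + 2·0 = 1
(b_24, b_25) = (2, 1) = (b_0, b_1), so the sequence has period 24.
193 ≡ 1 (mod 24), hence b_193 = b_1 = 1.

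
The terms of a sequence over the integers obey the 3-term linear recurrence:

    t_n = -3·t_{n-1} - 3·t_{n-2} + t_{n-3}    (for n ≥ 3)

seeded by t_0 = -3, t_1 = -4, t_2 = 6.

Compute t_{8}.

-303

t_3 = -3·6 + -3·-4 + 1·-3 = -9
t_4 = -3·-9 + -3·6 + 1·-4 = 5
t_5 = -3·5 + -3·-9 + 1·6 = 18
t_6 = -3·18 + -3·5 + 1·-9 = -78
t_7 = -3·-78 + -3·18 + 1·5 = 185
t_8 = -3·185 + -3·-78 + 1·18 = -303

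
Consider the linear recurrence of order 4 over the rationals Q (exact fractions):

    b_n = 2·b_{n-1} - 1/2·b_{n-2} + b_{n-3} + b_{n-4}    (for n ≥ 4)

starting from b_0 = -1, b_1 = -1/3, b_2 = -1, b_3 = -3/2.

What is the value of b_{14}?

b_4 = 2·-3/2 + -1/2·-1 + 1·-1/3 + 1·-1 = -23/6
b_5 = 2·-23/6 + -1/2·-3/2 + 1·-1 + 1·-1/3 = -33/4
b_6 = 2·-33/4 + -1/2·-23/6 + 1·-3/2 + 1·-1 = -205/12
b_7 = 2·-205/12 + -1/2·-33/4 + 1·-23/6 + 1·-3/2 = -283/8
b_8 = 2·-283/8 + -1/2·-205/12 + 1·-33/4 + 1·-23/6 = -1783/24
b_9 = 2·-1783/24 + -1/2·-283/8 + 1·-205/12 + 1·-33/4 = -7499/48
b_10 = 2·-7499/48 + -1/2·-1783/24 + 1·-283/8 + 1·-205/12 = -15733/48
b_11 = 2·-15733/48 + -1/2·-7499/48 + 1·-1783/24 + 1·-283/8 = -21987/32
b_12 = 2·-21987/32 + -1/2·-15733/48 + 1·-7499/48 + 1·-1783/24 = -138319/96
b_13 = 2·-138319/96 + -1/2·-21987/32 + 1·-15733/48 + 1·-7499/48 = -580243/192
b_14 = 2·-580243/192 + -1/2·-138319/96 + 1·-21987/32 + 1·-15733/48 = -1217021/192

-1217021/192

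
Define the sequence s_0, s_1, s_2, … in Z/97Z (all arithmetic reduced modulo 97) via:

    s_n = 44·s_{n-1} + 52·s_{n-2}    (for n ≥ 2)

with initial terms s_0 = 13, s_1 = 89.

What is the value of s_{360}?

84

s_2 = 44·89 + 52·13 = 33
s_3 = 44·33 + 52·89 = 66
s_4 = 44·66 + 52·33 = 61
s_5 = 44·61 + 52·66 = 5
s_6 = 44·5 + 52·61 = 94
s_7 = 44·94 + 52·5 = 31
Continuing the recurrence:
  s_8 = 44;  s_9 = 56;  s_10 = 96;  s_11 = 55;  s_12 = 40;  s_13 = 61
  s_14 = 11;  s_15 = 67;  s_16 = 28;  s_17 = 60;  s_18 = 22;  s_19 = 14
  s_20 = 14;  s_21 = 83;  s_22 = 15;  s_23 = 29;  s_24 = 19;  s_25 = 16
  s_26 = 43;  s_27 = 8;  s_28 = 66;  s_29 = 22;  s_30 = 35;  s_31 = 65
  s_32 = 24;  s_33 = 71;  s_34 = 7;  s_35 = 23;  s_36 = 18;  s_37 = 48
  s_38 = 41;  s_39 = 32;  s_40 = 48;  s_41 = 90;  s_42 = 54;  s_43 = 72
  s_44 = 59;  s_45 = 35;  s_46 = 49;  s_47 = 96;  s_48 = 79;  s_49 = 29
  s_50 = 49;  s_51 = 75;  s_52 = 28;  s_53 = 88;  s_54 = 90;  s_55 = 0
  s_56 = 24;  s_57 = 86;  s_58 = 85;  s_59 = 64;  s_60 = 58;  s_61 = 60
  s_62 = 30;  s_63 = 75;  s_64 = 10;  s_65 = 72;  s_66 = 2;  s_67 = 49
  s_68 = 29;  s_69 = 41;  s_70 = 14;  s_71 = 32;  s_72 = 2;  s_73 = 6
  s_74 = 77;  s_75 = 14;  s_76 = 61;  s_77 = 17;  s_78 = 40;  s_79 = 25
  s_80 = 76;  s_81 = 85;  s_82 = 29;  s_83 = 70;  s_84 = 29;  s_85 = 66
  s_86 = 47;  s_87 = 68;  s_88 = 4;  s_89 = 26;  s_90 = 91;  s_91 = 21
  s_92 = 30;  s_93 = 84;  s_94 = 18;  s_95 = 19;  s_96 = 26;  s_97 = 95
  s_98 = 3;  s_99 = 28;  s_100 = 30;  s_101 = 60;  s_102 = 29;  s_103 = 31
  s_104 = 59;  s_105 = 37;  s_106 = 40;  s_107 = 95;  s_108 = 52;  s_109 = 50
  s_110 = 54;  s_111 = 29;  s_112 = 10;  s_113 = 8;  s_114 = 96;  s_115 = 81
  s_116 = 20;  s_117 = 48;  s_118 = 48;  s_119 = 49;  s_120 = 93;  s_121 = 44
  s_122 = 79;  s_123 = 41;  s_124 = 92;  s_125 = 69;  s_126 = 60;  s_127 = 20
  s_128 = 23;  s_129 = 15;  s_130 = 13;  s_131 = 91;  s_132 = 24;  s_133 = 65
  s_134 = 34;  s_135 = 26;  s_136 = 2;  s_137 = 82;  s_138 = 26;  s_139 = 73
  s_140 = 5;  s_141 = 39;  s_142 = 36;  s_143 = 23;  s_144 = 71;  s_145 = 52
  s_146 = 63;  s_147 = 44;  s_148 = 71;  s_149 = 77;  s_150 = 96;  s_151 = 80
  s_152 = 73;  s_153 = 0;  s_154 = 13;  s_155 = 87;  s_156 = 42;  s_157 = 67
  s_158 = 88;  s_159 = 81;  s_160 = 89;  s_161 = 77;  s_162 = 62;  s_163 = 39
  s_164 = 90;  s_165 = 71;  s_166 = 44;  s_167 = 2;  s_168 = 48;  s_169 = 82
  s_170 = 90;  s_171 = 76;  s_172 = 70;  s_173 = 48;  s_174 = 29;  s_175 = 86
  s_176 = 54;  s_177 = 58;  s_178 = 25;  s_179 = 42;  s_180 = 44;  s_181 = 46
  s_182 = 44;  s_183 = 60;  s_184 = 78;  s_185 = 53;  s_186 = 83;  s_187 = 6
  s_188 = 21;  s_189 = 72;  s_190 = 89;  s_191 = 94;  s_192 = 34;  s_193 = 79
  s_194 = 6;  s_195 = 7;  s_196 = 38;  s_197 = 96;  s_198 = 89;  s_199 = 81
  s_200 = 44;  s_201 = 37;  s_202 = 36;  s_203 = 16;  s_204 = 54;  s_205 = 7
  s_206 = 12;  s_207 = 19;  s_208 = 5;  s_209 = 44;  s_210 = 62;  s_211 = 69
  s_212 = 52;  s_213 = 56;  s_214 = 27;  s_215 = 26;  s_216 = 26;  s_217 = 71
  s_218 = 14;  s_219 = 40;  s_220 = 63;  s_221 = 2;  s_222 = 66;  s_223 = 1
  s_224 = 81;  s_225 = 27;  s_226 = 65;  s_227 = 93;  s_228 = 3;  s_229 = 21
  s_230 = 13;  s_231 = 15;  s_232 = 75;  s_233 = 6;  s_234 = 90;  s_235 = 4
  s_236 = 6;  s_237 = 84;  s_238 = 31;  s_239 = 9;  s_240 = 68;  s_241 = 65
  s_242 = 91;  s_243 = 12;  s_244 = 22;  s_245 = 40;  s_246 = 91;  s_247 = 70
  s_248 = 52;  s_249 = 11;  s_250 = 84;  s_251 = 0;  s_252 = 3;  s_253 = 35
  s_254 = 47;  s_255 = 8;  s_256 = 80;  s_257 = 56;  s_258 = 28;  s_259 = 70
  s_260 = 74;  s_261 = 9;  s_262 = 73;  s_263 = 91;  s_264 = 40;  s_265 = 90
  s_266 = 26;  s_267 = 4;  s_268 = 73;  s_269 = 25;  s_270 = 46;  s_271 = 26
  s_272 = 44;  s_273 = 87;  s_274 = 5;  s_275 = 88;  s_276 = 58;  s_277 = 47
  s_278 = 40;  s_279 = 33;  s_280 = 40;  s_281 = 81;  s_282 = 18;  s_283 = 57
  s_284 = 49;  s_285 = 76;  s_286 = 72;  s_287 = 39;  s_288 = 28;  s_289 = 59
  s_290 = 75;  s_291 = 63;  s_292 = 76;  s_293 = 24;  s_294 = 61;  s_295 = 52
  s_296 = 28;  s_297 = 56;  s_298 = 40;  s_299 = 16;  s_300 = 68;  s_301 = 41
  s_302 = 5;  s_303 = 24;  s_304 = 55;  s_305 = 79;  s_306 = 31;  s_307 = 40
  s_308 = 74;  s_309 = 1;  s_310 = 12;  s_311 = 95;  s_312 = 51;  s_313 = 6
  s_314 = 6;  s_315 = 91;  s_316 = 48;  s_317 = 54;  s_318 = 22;  s_319 = 90
  s_320 = 60;  s_321 = 45;  s_322 = 56;  s_323 = 51;  s_324 = 15;  s_325 = 14
  s_326 = 38;  s_327 = 72;  s_328 = 3;  s_329 = 93;  s_330 = 77;  s_331 = 76
  s_332 = 73;  s_333 = 83;  s_334 = 76;  s_335 = 94;  s_336 = 37;  s_337 = 17
  s_338 = 53;  s_339 = 15;  s_340 = 21;  s_341 = 55;  s_342 = 20;  s_343 = 54
  s_344 = 21;  s_345 = 46;  s_346 = 12;  s_347 = 10;  s_348 = 94;  s_349 = 0
  s_350 = 38;  s_351 = 23;  s_352 = 78;  s_353 = 69;  s_354 = 11;  s_355 = 95
  s_356 = 96;  s_357 = 46;  s_358 = 32
s_359 = 44·32 + 52·46 = 17
s_360 = 44·17 + 52·32 = 84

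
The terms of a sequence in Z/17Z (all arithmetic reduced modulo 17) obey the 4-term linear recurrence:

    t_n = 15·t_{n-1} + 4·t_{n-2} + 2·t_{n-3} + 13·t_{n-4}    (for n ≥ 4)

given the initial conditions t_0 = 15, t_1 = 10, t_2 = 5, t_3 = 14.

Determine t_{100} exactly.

t_4 = 15·14 + 4·5 + 2·10 + 13·15 = 3
t_5 = 15·3 + 4·14 + 2·5 + 13·10 = 3
t_6 = 15·3 + 4·3 + 2·14 + 13·5 = 14
t_7 = 15·14 + 4·3 + 2·3 + 13·14 = 2
t_8 = 15·2 + 4·14 + 2·3 + 13·3 = 12
t_9 = 15·12 + 4·2 + 2·14 + 13·3 = 0
t_10 = 15·0 + 4·12 + 2·2 + 13·14 = 13
t_11 = 15·13 + 4·0 + 2·12 + 13·2 = 7
t_12 = 15·7 + 4·13 + 2·0 + 13·12 = 7
t_13 = 15·7 + 4·7 + 2·13 + 13·0 = 6
t_14 = 15·6 + 4·7 + 2·7 + 13·13 = 12
t_15 = 15·12 + 4·6 + 2·7 + 13·7 = 3
t_16 = 15·3 + 4·12 + 2·6 + 13·7 = 9
t_17 = 15·9 + 4·3 + 2·12 + 13·6 = 11
t_18 = 15·11 + 4·9 + 2·3 + 13·12 = 6
t_19 = 15·6 + 4·11 + 2·9 + 13·3 = 4
t_20 = 15·4 + 4·6 + 2·11 + 13·9 = 2
t_21 = 15·2 + 4·4 + 2·6 + 13·11 = 14
t_22 = 15·14 + 4·2 + 2·4 + 13·6 = 15
t_23 = 15·15 + 4·14 + 2·2 + 13·4 = 14
t_24 = 15·14 + 4·15 + 2·14 + 13·2 = 1
t_25 = 15·1 + 4·14 + 2·15 + 13·14 = 11
t_26 = 15·11 + 4·1 + 2·14 + 13·15 = 1
t_27 = 15·1 + 4·11 + 2·1 + 13·14 = 5
t_28 = 15·5 + 4·1 + 2·11 + 13·1 = 12
t_29 = 15·12 + 4·5 + 2·1 + 13·11 = 5
t_30 = 15·5 + 4·12 + 2·5 + 13·1 = 10
t_31 = 15·10 + 4·5 + 2·12 + 13·5 = 4
t_32 = 15·4 + 4·10 + 2·5 + 13·12 = 11
t_33 = 15·11 + 4·4 + 2·10 + 13·5 = 11
t_34 = 15·11 + 4·11 + 2·4 + 13·10 = 7
t_35 = 15·7 + 4·11 + 2·11 + 13·4 = 2
t_36 = 15·2 + 4·7 + 2·11 + 13·11 = 2
t_37 = 15·2 + 4·2 + 2·7 + 13·11 = 8
t_38 = 15·8 + 4·2 + 2·2 + 13·7 = 2
t_39 = 15·2 + 4·8 + 2·2 + 13·2 = 7
t_40 = 15·7 + 4·2 + 2·8 + 13·2 = 2
t_41 = 15·2 + 4·7 + 2·2 + 13·8 = 13
t_42 = 15·13 + 4·2 + 2·7 + 13·2 = 5
t_43 = 15·5 + 4·13 + 2·2 + 13·7 = 1
t_44 = 15·1 + 4·5 + 2·13 + 13·2 = 2
t_45 = 15·2 + 4·1 + 2·5 + 13·13 = 9
t_46 = 15·9 + 4·2 + 2·1 + 13·5 = 6
t_47 = 15·6 + 4·9 + 2·2 + 13·1 = 7
t_48 = 15·7 + 4·6 + 2·9 + 13·2 = 3
t_49 = 15·3 + 4·7 + 2·6 + 13·9 = 15
t_50 = 15·15 + 4·3 + 2·7 + 13·6 = 6
t_51 = 15·6 + 4·15 + 2·3 + 13·7 = 9
t_52 = 15·9 + 4·6 + 2·15 + 13·3 = 7
t_53 = 15·7 + 4·9 + 2·6 + 13·15 = 8
t_54 = 15·8 + 4·7 + 2·9 + 13·6 = 6
t_55 = 15·6 + 4·8 + 2·7 + 13·9 = 15
t_56 = 15·15 + 4·6 + 2·8 + 13·7 = 16
t_57 = 15·16 + 4·15 + 2·6 + 13·8 = 8
t_58 = 15·8 + 4·16 + 2·15 + 13·6 = 3
t_59 = 15·3 + 4·8 + 2·16 + 13·15 = 15
t_60 = 15·15 + 4·3 + 2·8 + 13·16 = 2
t_61 = 15·2 + 4·15 + 2·3 + 13·8 = 13
t_62 = 15·13 + 4·2 + 2·15 + 13·3 = 0
t_63 = 15·0 + 4·13 + 2·2 + 13·15 = 13
t_64 = 15·13 + 4·0 + 2·13 + 13·2 = 9
t_65 = 15·9 + 4·13 + 2·0 + 13·13 = 16
t_66 = 15·16 + 4·9 + 2·13 + 13·0 = 13
t_67 = 15·13 + 4·16 + 2·9 + 13·13 = 4
t_68 = 15·4 + 4·13 + 2·16 + 13·9 = 6
t_69 = 15·6 + 4·4 + 2·13 + 13·16 = 0
t_70 = 15·0 + 4·6 + 2·4 + 13·13 = 14
t_71 = 15·14 + 4·0 + 2·6 + 13·4 = 2
t_72 = 15·2 + 4·14 + 2·0 + 13·6 = 11
t_73 = 15·11 + 4·2 + 2·14 + 13·0 = 14
t_74 = 15·14 + 4·11 + 2·2 + 13·14 = 15
t_75 = 15·15 + 4·14 + 2·11 + 13·2 = 6
t_76 = 15·6 + 4·15 + 2·14 + 13·11 = 15
t_77 = 15·15 + 4·6 + 2·15 + 13·14 = 2
t_78 = 15·2 + 4·15 + 2·6 + 13·15 = 8
t_79 = 15·8 + 4·2 + 2·15 + 13·6 = 15
t_80 = 15·15 + 4·8 + 2·2 + 13·15 = 14
t_81 = 15·14 + 4·15 + 2·8 + 13·2 = 6
t_82 = 15·6 + 4·14 + 2·15 + 13·8 = 8
t_83 = 15·8 + 4·6 + 2·14 + 13·15 = 10
t_84 = 15·10 + 4·8 + 2·6 + 13·14 = 2
t_85 = 15·2 + 4·10 + 2·8 + 13·6 = 11
t_86 = 15·11 + 4·2 + 2·10 + 13·8 = 8
t_87 = 15·8 + 4·11 + 2·2 + 13·10 = 9
t_88 = 15·9 + 4·8 + 2·11 + 13·2 = 11
t_89 = 15·11 + 4·9 + 2·8 + 13·11 = 3
t_90 = 15·3 + 4·11 + 2·9 + 13·8 = 7
t_91 = 15·7 + 4·3 + 2·11 + 13·9 = 1
t_92 = 15·1 + 4·7 + 2·3 + 13·11 = 5
t_93 = 15·5 + 4·1 + 2·7 + 13·3 = 13
t_94 = 15·13 + 4·5 + 2·1 + 13·7 = 2
t_95 = 15·2 + 4·13 + 2·5 + 13·1 = 3
t_96 = 15·3 + 4·2 + 2·13 + 13·5 = 8
t_97 = 15·8 + 4·3 + 2·2 + 13·13 = 16
t_98 = 15·16 + 4·8 + 2·3 + 13·2 = 15
t_99 = 15·15 + 4·16 + 2·8 + 13·3 = 4
t_100 = 15·4 + 4·15 + 2·16 + 13·8 = 1

1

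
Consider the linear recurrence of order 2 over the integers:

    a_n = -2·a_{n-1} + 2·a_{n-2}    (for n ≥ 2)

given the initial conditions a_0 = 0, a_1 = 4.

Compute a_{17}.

30393344

a_2 = -2·4 + 2·0 = -8
a_3 = -2·-8 + 2·4 = 24
a_4 = -2·24 + 2·-8 = -64
a_5 = -2·-64 + 2·24 = 176
a_6 = -2·176 + 2·-64 = -480
a_7 = -2·-480 + 2·176 = 1312
a_8 = -2·1312 + 2·-480 = -3584
a_9 = -2·-3584 + 2·1312 = 9792
a_10 = -2·9792 + 2·-3584 = -26752
a_11 = -2·-26752 + 2·9792 = 73088
a_12 = -2·73088 + 2·-26752 = -199680
a_13 = -2·-199680 + 2·73088 = 545536
a_14 = -2·545536 + 2·-199680 = -1490432
a_15 = -2·-1490432 + 2·545536 = 4071936
a_16 = -2·4071936 + 2·-1490432 = -11124736
a_17 = -2·-11124736 + 2·4071936 = 30393344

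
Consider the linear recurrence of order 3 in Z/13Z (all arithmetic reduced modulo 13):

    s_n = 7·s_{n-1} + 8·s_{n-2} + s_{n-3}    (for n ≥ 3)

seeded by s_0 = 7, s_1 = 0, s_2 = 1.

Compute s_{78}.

3

s_3 = 7·1 + 8·0 + 1·7 = 1
s_4 = 7·1 + 8·1 + 1·0 = 2
s_5 = 7·2 + 8·1 + 1·1 = 10
s_6 = 7·10 + 8·2 + 1·1 = 9
s_7 = 7·9 + 8·10 + 1·2 = 2
s_8 = 7·2 + 8·9 + 1·10 = 5
s_9 = 7·5 + 8·2 + 1·9 = 8
s_10 = 7·8 + 8·5 + 1·2 = 7
s_11 = 7·7 + 8·8 + 1·5 = 1
s_12 = 7·1 + 8·7 + 1·8 = 6
s_13 = 7·6 + 8·1 + 1·7 = 5
s_14 = 7·5 + 8·6 + 1·1 = 6
s_15 = 7·6 + 8·5 + 1·6 = 10
s_16 = 7·10 + 8·6 + 1·5 = 6
s_17 = 7·6 + 8·10 + 1·6 = 11
s_18 = 7·11 + 8·6 + 1·10 = 5
s_19 = 7·5 + 8·11 + 1·6 = 12
s_20 = 7·12 + 8·5 + 1·11 = 5
s_21 = 7·5 + 8·12 + 1·5 = 6
s_22 = 7·6 + 8·5 + 1·12 = 3
s_23 = 7·3 + 8·6 + 1·5 = 9
s_24 = 7·9 + 8·3 + 1·6 = 2
s_25 = 7·2 + 8·9 + 1·3 = 11
s_26 = 7·11 + 8·2 + 1·9 = 11
s_27 = 7·11 + 8·11 + 1·2 = 11
s_28 = 7·11 + 8·11 + 1·11 = 7
s_29 = 7·7 + 8·11 + 1·11 = 5
s_30 = 7·5 + 8·7 + 1·11 = 11
s_31 = 7·11 + 8·5 + 1·7 = 7
s_32 = 7·7 + 8·11 + 1·5 = 12
s_33 = 7·12 + 8·7 + 1·11 = 8
s_34 = 7·8 + 8·12 + 1·7 = 3
s_35 = 7·3 + 8·8 + 1·12 = 6
s_36 = 7·6 + 8·3 + 1·8 = 9
s_37 = 7·9 + 8·6 + 1·3 = 10
s_38 = 7·10 + 8·9 + 1·6 = 5
s_39 = 7·5 + 8·10 + 1·9 = 7
s_40 = 7·7 + 8·5 + 1·10 = 8
s_41 = 7·8 + 8·7 + 1·5 = 0
s_42 = 7·0 + 8·8 + 1·7 = 6
s_43 = 7·6 + 8·0 + 1·8 = 11
s_44 = 7·11 + 8·6 + 1·0 = 8
s_45 = 7·8 + 8·11 + 1·6 = 7
s_46 = 7·7 + 8·8 + 1·11 = 7
s_47 = 7·7 + 8·7 + 1·8 = 9
s_48 = 7·9 + 8·7 + 1·7 = 9
s_49 = 7·9 + 8·9 + 1·7 = 12
s_50 = 7·12 + 8·9 + 1·9 = 9
s_51 = 7·9 + 8·12 + 1·9 = 12
s_52 = 7·12 + 8·9 + 1·12 = 12
s_53 = 7·12 + 8·12 + 1·9 = 7
s_54 = 7·7 + 8·12 + 1·12 = 1
s_55 = 7·1 + 8·7 + 1·12 = 10
s_56 = 7·10 + 8·1 + 1·7 = 7
s_57 = 7·7 + 8·10 + 1·1 = 0
s_58 = 7·0 + 8·7 + 1·10 = 1
s_59 = 7·1 + 8·0 + 1·7 = 1
s_60 = 7·1 + 8·1 + 1·0 = 2
s_61 = 7·2 + 8·1 + 1·1 = 10
s_62 = 7·10 + 8·2 + 1·1 = 9
s_63 = 7·9 + 8·10 + 1·2 = 2
s_64 = 7·2 + 8·9 + 1·10 = 5
s_65 = 7·5 + 8·2 + 1·9 = 8
s_66 = 7·8 + 8·5 + 1·2 = 7
s_67 = 7·7 + 8·8 + 1·5 = 1
s_68 = 7·1 + 8·7 + 1·8 = 6
s_69 = 7·6 + 8·1 + 1·7 = 5
s_70 = 7·5 + 8·6 + 1·1 = 6
s_71 = 7·6 + 8·5 + 1·6 = 10
s_72 = 7·10 + 8·6 + 1·5 = 6
s_73 = 7·6 + 8·10 + 1·6 = 11
s_74 = 7·11 + 8·6 + 1·10 = 5
s_75 = 7·5 + 8·11 + 1·6 = 12
s_76 = 7·12 + 8·5 + 1·11 = 5
s_77 = 7·5 + 8·12 + 1·5 = 6
s_78 = 7·6 + 8·5 + 1·12 = 3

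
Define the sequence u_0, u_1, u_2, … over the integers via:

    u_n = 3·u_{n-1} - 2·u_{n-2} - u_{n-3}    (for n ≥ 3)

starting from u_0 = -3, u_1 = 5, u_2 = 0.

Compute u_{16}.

37984

u_3 = 3·0 + -2·5 + -1·-3 = -7
u_4 = 3·-7 + -2·0 + -1·5 = -26
u_5 = 3·-26 + -2·-7 + -1·0 = -64
u_6 = 3·-64 + -2·-26 + -1·-7 = -133
u_7 = 3·-133 + -2·-64 + -1·-26 = -245
u_8 = 3·-245 + -2·-133 + -1·-64 = -405
u_9 = 3·-405 + -2·-245 + -1·-133 = -592
u_10 = 3·-592 + -2·-405 + -1·-245 = -721
u_11 = 3·-721 + -2·-592 + -1·-405 = -574
u_12 = 3·-574 + -2·-721 + -1·-592 = 312
u_13 = 3·312 + -2·-574 + -1·-721 = 2805
u_14 = 3·2805 + -2·312 + -1·-574 = 8365
u_15 = 3·8365 + -2·2805 + -1·312 = 19173
u_16 = 3·19173 + -2·8365 + -1·2805 = 37984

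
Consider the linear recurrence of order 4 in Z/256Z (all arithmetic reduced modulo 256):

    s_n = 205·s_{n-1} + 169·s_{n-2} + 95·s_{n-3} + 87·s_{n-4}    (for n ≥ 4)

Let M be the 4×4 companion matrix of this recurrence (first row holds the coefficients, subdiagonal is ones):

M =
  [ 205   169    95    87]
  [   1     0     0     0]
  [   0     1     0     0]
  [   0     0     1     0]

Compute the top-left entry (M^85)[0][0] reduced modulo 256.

17

(M^85)[0][0] is the top entry after applying M 85 times to the unit state (1, 0, 0, 0). Equivalently it is h_{88} for the auxiliary sequence (h_n) obeying the same recurrence with h_3 = 1 and h_i = 0 for 0 ≤ i < 3:
h_4 = 205·1 + 169·0 + 95·0 + 87·0 = 205
h_5 = 205·205 + 169·1 + 95·0 + 87·0 = 210
h_6 = 205·210 + 169·205 + 95·1 + 87·0 = 222
h_7 = 205·222 + 169·210 + 95·205 + 87·1 = 210
h_8 = 205·210 + 169·222 + 95·210 + 87·205 = 81
h_9 = 205·81 + 169·210 + 95·222 + 87·210 = 63
h_10 = 205·63 + 169·81 + 95·210 + 87·222 = 76
h_11 = 205·76 + 169·63 + 95·81 + 87·210 = 224
h_12 = 205·224 + 169·76 + 95·63 + 87·81 = 116
h_13 = 205·116 + 169·224 + 95·76 + 87·63 = 97
h_14 = 205·97 + 169·116 + 95·224 + 87·76 = 53
h_15 = 205·53 + 169·97 + 95·116 + 87·224 = 166
h_16 = 205·166 + 169·53 + 95·97 + 87·116 = 86
h_17 = 205·86 + 169·166 + 95·53 + 87·97 = 22
h_18 = 205·22 + 169·86 + 95·166 + 87·53 = 1
h_19 = 205·1 + 169·22 + 95·86 + 87·166 = 167
h_20 = 205·167 + 169·1 + 95·22 + 87·86 = 200
h_21 = 205·200 + 169·167 + 95·1 + 87·22 = 64
h_22 = 205·64 + 169·200 + 95·167 + 87·1 = 152
h_23 = 205·152 + 169·64 + 95·200 + 87·167 = 241
h_24 = 205·241 + 169·152 + 95·64 + 87·200 = 13
h_25 = 205·13 + 169·241 + 95·152 + 87·64 = 170
h_26 = 205·170 + 169·13 + 95·241 + 87·152 = 206
h_27 = 205·206 + 169·170 + 95·13 + 87·241 = 234
h_28 = 205·234 + 169·206 + 95·170 + 87·13 = 225
h_29 = 205·225 + 169·234 + 95·206 + 87·170 = 223
h_30 = 205·223 + 169·225 + 95·234 + 87·206 = 244
h_31 = 205·244 + 169·223 + 95·225 + 87·234 = 160
h_32 = 205·160 + 169·244 + 95·223 + 87·225 = 108
h_33 = 205·108 + 169·160 + 95·244 + 87·223 = 113
h_34 = 205·113 + 169·108 + 95·160 + 87·244 = 21
h_35 = 205·21 + 169·113 + 95·108 + 87·160 = 222
h_36 = 205·222 + 169·21 + 95·113 + 87·108 = 70
h_37 = 205·70 + 169·222 + 95·21 + 87·113 = 206
h_38 = 205·206 + 169·70 + 95·222 + 87·21 = 177
h_39 = 205·177 + 169·206 + 95·70 + 87·222 = 39
h_40 = 205·39 + 169·177 + 95·206 + 87·70 = 80
h_41 = 205·80 + 169·39 + 95·177 + 87·206 = 128
h_42 = 205·128 + 169·80 + 95·39 + 87·177 = 240
h_43 = 205·240 + 169·128 + 95·80 + 87·39 = 161
h_44 = 205·161 + 169·240 + 95·128 + 87·80 = 13
h_45 = 205·13 + 169·161 + 95·240 + 87·128 = 66
h_46 = 205·66 + 169·13 + 95·161 + 87·240 = 190
h_47 = 205·190 + 169·66 + 95·13 + 87·161 = 66
h_48 = 205·66 + 169·190 + 95·66 + 87·13 = 49
h_49 = 205·49 + 169·66 + 95·190 + 87·66 = 191
h_50 = 205·191 + 169·49 + 95·66 + 87·190 = 92
h_51 = 205·92 + 169·191 + 95·49 + 87·66 = 96
h_52 = 205·96 + 169·92 + 95·191 + 87·49 = 36
h_53 = 205·36 + 169·96 + 95·92 + 87·191 = 65
h_54 = 205·65 + 169·36 + 95·96 + 87·92 = 181
h_55 = 205·181 + 169·65 + 95·36 + 87·96 = 214
h_56 = 205·214 + 169·181 + 95·65 + 87·36 = 54
h_57 = 205·54 + 169·214 + 95·181 + 87·65 = 198
h_58 = 205·198 + 169·54 + 95·214 + 87·181 = 33
h_59 = 205·33 + 169·198 + 95·54 + 87·214 = 231
h_60 = 205·231 + 169·33 + 95·198 + 87·54 = 152
h_61 = 205·152 + 169·231 + 95·33 + 87·198 = 192
h_62 = 205·192 + 169·152 + 95·231 + 87·33 = 8
h_63 = 205·8 + 169·192 + 95·152 + 87·231 = 17
h_64 = 205·17 + 169·8 + 95·192 + 87·152 = 205
h_65 = 205·205 + 169·17 + 95·8 + 87·192 = 154
h_66 = 205·154 + 169·205 + 95·17 + 87·8 = 174
h_67 = 205·174 + 169·154 + 95·205 + 87·17 = 218
h_68 = 205·218 + 169·174 + 95·154 + 87·205 = 65
h_69 = 205·65 + 169·218 + 95·174 + 87·154 = 223
h_70 = 205·223 + 169·65 + 95·218 + 87·174 = 132
h_71 = 205·132 + 169·223 + 95·65 + 87·218 = 32
h_72 = 205·32 + 169·132 + 95·223 + 87·65 = 156
h_73 = 205·156 + 169·32 + 95·132 + 87·223 = 209
h_74 = 205·209 + 169·156 + 95·32 + 87·132 = 21
h_75 = 205·21 + 169·209 + 95·156 + 87·32 = 142
h_76 = 205·142 + 169·21 + 95·209 + 87·156 = 38
h_77 = 205·38 + 169·142 + 95·21 + 87·209 = 254
h_78 = 205·254 + 169·38 + 95·142 + 87·21 = 81
h_79 = 205·81 + 169·254 + 95·38 + 87·142 = 231
h_80 = 205·231 + 169·81 + 95·254 + 87·38 = 160
h_81 = 205·160 + 169·231 + 95·81 + 87·254 = 0
h_82 = 205·0 + 169·160 + 95·231 + 87·81 = 224
h_83 = 205·224 + 169·0 + 95·160 + 87·231 = 65
h_84 = 205·65 + 169·224 + 95·0 + 87·160 = 77
h_85 = 205·77 + 169·65 + 95·224 + 87·0 = 178
h_86 = 205·178 + 169·77 + 95·65 + 87·224 = 158
h_87 = 205·158 + 169·178 + 95·77 + 87·65 = 178
h_88 = 205·178 + 169·158 + 95·178 + 87·77 = 17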